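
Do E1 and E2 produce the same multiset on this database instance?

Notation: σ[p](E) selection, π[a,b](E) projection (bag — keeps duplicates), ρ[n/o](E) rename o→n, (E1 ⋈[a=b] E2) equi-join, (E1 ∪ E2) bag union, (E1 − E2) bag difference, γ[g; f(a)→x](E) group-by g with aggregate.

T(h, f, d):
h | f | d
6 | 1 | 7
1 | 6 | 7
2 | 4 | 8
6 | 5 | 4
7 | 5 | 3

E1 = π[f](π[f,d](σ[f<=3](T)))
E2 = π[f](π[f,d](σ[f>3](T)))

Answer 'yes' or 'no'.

E1 stepwise |·|:
  T → 5
  σ[f<=3](T) → 1
  π[f,d](σ[f<=3](T)) → 1
  π[f](π[f,d](σ[f<=3](T))) → 1
E2 stepwise |·|:
  T → 5
  σ[f>3](T) → 4
  π[f,d](σ[f>3](T)) → 4
  π[f](π[f,d](σ[f>3](T))) → 4

E1 result:
f
1
E2 result:
f
4
5
5
6
Witness: (6,) appears 0× in E1 but 1× in E2.

no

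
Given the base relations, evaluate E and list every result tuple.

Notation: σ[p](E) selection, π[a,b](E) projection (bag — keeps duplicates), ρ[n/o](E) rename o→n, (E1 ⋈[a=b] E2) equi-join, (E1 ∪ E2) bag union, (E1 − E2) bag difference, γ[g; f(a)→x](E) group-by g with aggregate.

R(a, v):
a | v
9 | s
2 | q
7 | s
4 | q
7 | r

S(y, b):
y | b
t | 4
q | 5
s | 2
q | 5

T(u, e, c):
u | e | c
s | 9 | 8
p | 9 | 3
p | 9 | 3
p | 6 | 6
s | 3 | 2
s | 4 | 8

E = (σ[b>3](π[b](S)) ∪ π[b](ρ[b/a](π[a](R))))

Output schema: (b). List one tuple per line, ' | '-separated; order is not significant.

Stepwise |·|:
  S → 4
  π[b](S) → 4
  σ[b>3](π[b](S)) → 3
  R → 5
  π[a](R) → 5
  ρ[b/a](π[a](R)) → 5
  π[b](ρ[b/a](π[a](R))) → 5
  (σ[b>3](π[b](S)) ∪ π[b](ρ[b/a](π[a](R)))) → 8

== RESULT ==
b
2
4
4
5
5
7
7
9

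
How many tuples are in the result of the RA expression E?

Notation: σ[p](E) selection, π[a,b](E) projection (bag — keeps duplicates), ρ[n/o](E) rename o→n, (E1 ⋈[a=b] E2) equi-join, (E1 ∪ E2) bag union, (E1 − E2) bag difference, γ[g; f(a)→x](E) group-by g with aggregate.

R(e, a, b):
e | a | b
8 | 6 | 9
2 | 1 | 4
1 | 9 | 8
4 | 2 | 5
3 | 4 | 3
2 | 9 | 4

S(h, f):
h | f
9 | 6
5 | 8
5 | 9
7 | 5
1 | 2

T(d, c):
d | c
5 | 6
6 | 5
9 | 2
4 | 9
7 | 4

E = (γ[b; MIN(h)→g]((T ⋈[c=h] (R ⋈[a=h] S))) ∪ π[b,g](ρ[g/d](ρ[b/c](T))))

Row counts bottom-up:
  T → 5
  R → 6
  S → 5
  (R ⋈[a=h] S) → 3
  (T ⋈[c=h] (R ⋈[a=h] S)) → 2
  γ[b; MIN(h)→g]((T ⋈[c=h] (R ⋈[a=h] S))) → 2
  T → 5
  ρ[b/c](T) → 5
  ρ[g/d](ρ[b/c](T)) → 5
  π[b,g](ρ[g/d](ρ[b/c](T))) → 5
  (γ[b; MIN(h)→g]((T ⋈[c=h] (R ⋈[a=h] S))) ∪ π[b,g](ρ[g/d](ρ[b/c](T)))) → 7

|E| = 7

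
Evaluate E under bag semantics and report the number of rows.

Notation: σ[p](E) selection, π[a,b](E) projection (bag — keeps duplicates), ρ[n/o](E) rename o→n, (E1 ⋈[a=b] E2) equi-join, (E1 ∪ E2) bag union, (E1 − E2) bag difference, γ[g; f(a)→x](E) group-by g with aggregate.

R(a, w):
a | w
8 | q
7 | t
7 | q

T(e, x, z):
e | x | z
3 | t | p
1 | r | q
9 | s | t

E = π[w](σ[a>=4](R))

Subexpression sizes:
  R → 3
  σ[a>=4](R) → 3
  π[w](σ[a>=4](R)) → 3

|E| = 3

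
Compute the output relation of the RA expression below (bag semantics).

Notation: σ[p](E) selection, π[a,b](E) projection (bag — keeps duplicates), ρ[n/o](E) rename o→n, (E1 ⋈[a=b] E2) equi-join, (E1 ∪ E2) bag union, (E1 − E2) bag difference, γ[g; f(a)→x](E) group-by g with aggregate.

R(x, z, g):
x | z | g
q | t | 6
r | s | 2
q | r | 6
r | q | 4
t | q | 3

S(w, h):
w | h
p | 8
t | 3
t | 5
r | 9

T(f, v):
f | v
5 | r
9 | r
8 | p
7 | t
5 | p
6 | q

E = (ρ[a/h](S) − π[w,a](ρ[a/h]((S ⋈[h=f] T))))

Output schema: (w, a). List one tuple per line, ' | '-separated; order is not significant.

Row counts bottom-up:
  S → 4
  ρ[a/h](S) → 4
  S → 4
  T → 6
  (S ⋈[h=f] T) → 4
  ρ[a/h]((S ⋈[h=f] T)) → 4
  π[w,a](ρ[a/h]((S ⋈[h=f] T))) → 4
  (ρ[a/h](S) − π[w,a](ρ[a/h]((S ⋈[h=f] T)))) → 1

== RESULT ==
w | a
t | 3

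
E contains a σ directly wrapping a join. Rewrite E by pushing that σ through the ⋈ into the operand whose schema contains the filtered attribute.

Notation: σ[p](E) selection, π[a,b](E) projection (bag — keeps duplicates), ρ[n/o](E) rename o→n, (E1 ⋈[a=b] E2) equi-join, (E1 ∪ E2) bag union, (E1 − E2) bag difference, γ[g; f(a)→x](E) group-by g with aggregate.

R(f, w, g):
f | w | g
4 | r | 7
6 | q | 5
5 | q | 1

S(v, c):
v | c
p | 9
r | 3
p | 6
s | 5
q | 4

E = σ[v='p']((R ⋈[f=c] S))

σ filters on v, owned by the right side.
E' = (R ⋈[f=c] σ[v='p'](S))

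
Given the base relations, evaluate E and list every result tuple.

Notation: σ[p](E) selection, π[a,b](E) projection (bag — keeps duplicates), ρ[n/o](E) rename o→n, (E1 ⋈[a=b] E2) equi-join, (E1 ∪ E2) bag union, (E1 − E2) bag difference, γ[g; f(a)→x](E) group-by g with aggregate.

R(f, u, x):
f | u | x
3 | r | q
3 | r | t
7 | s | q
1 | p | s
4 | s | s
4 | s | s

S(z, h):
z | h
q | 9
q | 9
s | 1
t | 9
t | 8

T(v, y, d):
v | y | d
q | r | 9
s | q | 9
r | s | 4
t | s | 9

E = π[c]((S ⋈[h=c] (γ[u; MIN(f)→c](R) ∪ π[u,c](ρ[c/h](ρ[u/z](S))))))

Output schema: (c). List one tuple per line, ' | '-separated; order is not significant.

Subexpression sizes:
  S → 5
  R → 6
  γ[u; MIN(f)→c](R) → 3
  S → 5
  ρ[u/z](S) → 5
  ρ[c/h](ρ[u/z](S)) → 5
  π[u,c](ρ[c/h](ρ[u/z](S))) → 5
  (γ[u; MIN(f)→c](R) ∪ π[u,c](ρ[c/h](ρ[u/z](S)))) → 8
  (S ⋈[h=c] (γ[u; MIN(f)→c](R) ∪ π[u,c](ρ[c/h](ρ[u/z](S))))) → 12
  π[c]((S ⋈[h=c] (γ[u; MIN(f)→c](R) ∪ π[u,c](ρ[c/h](ρ[u/z](S)))))) → 12

== RESULT ==
c
1
1
8
9
9
9
9
9
9
9
9
9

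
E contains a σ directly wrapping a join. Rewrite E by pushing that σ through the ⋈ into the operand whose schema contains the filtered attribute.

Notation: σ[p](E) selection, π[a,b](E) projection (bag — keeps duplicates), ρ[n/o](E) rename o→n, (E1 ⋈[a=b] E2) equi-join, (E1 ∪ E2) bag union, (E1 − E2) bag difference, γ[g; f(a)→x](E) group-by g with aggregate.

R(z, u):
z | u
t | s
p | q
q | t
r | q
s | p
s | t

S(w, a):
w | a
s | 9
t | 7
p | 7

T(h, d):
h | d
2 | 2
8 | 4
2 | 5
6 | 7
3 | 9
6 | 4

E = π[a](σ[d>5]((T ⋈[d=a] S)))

σ filters on d, owned by the left side.
E' = π[a]((σ[d>5](T) ⋈[d=a] S))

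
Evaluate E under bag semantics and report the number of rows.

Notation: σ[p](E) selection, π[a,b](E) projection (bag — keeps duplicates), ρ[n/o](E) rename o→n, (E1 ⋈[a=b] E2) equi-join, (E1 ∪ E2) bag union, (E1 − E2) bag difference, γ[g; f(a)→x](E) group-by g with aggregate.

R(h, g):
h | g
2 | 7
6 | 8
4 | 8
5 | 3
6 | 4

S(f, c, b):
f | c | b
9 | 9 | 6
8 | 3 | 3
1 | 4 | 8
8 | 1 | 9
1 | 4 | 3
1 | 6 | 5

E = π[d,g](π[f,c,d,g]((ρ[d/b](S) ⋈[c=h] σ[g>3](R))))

Stepwise |·|:
  S → 6
  ρ[d/b](S) → 6
  R → 5
  σ[g>3](R) → 4
  (ρ[d/b](S) ⋈[c=h] σ[g>3](R)) → 4
  π[f,c,d,g]((ρ[d/b](S) ⋈[c=h] σ[g>3](R))) → 4
  π[d,g](π[f,c,d,g]((ρ[d/b](S) ⋈[c=h] σ[g>3](R)))) → 4

|E| = 4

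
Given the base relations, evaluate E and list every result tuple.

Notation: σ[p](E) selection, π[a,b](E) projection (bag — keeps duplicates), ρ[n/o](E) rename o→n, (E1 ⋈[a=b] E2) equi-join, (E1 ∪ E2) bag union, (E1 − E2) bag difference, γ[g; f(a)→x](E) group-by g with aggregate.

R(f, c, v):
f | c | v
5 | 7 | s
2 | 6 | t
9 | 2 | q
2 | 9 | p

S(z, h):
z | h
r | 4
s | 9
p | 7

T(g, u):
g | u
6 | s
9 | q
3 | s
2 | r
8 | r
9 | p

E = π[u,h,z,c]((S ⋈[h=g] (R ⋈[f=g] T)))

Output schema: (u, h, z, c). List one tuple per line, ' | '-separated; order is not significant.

Per-node cardinality:
  S → 3
  R → 4
  T → 6
  (R ⋈[f=g] T) → 4
  (S ⋈[h=g] (R ⋈[f=g] T)) → 2
  π[u,h,z,c]((S ⋈[h=g] (R ⋈[f=g] T))) → 2

== RESULT ==
u | h | z | c
p | 9 | s | 2
q | 9 | s | 2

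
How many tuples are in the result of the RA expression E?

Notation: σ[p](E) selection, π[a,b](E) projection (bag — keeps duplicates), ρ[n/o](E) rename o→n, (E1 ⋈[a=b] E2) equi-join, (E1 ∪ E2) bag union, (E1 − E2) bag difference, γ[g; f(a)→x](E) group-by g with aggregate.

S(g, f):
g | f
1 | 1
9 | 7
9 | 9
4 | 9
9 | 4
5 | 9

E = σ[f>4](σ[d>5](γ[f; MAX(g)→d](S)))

Row counts bottom-up:
  S → 6
  γ[f; MAX(g)→d](S) → 4
  σ[d>5](γ[f; MAX(g)→d](S)) → 3
  σ[f>4](σ[d>5](γ[f; MAX(g)→d](S))) → 2

|E| = 2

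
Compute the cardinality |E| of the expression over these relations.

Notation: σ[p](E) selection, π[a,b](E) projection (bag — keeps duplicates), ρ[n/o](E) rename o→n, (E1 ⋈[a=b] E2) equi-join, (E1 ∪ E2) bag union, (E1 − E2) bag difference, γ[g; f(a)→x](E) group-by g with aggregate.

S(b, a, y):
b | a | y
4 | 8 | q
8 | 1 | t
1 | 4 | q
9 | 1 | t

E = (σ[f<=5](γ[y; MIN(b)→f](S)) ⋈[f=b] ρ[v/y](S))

Row counts bottom-up:
  S → 4
  γ[y; MIN(b)→f](S) → 2
  σ[f<=5](γ[y; MIN(b)→f](S)) → 1
  S → 4
  ρ[v/y](S) → 4
  (σ[f<=5](γ[y; MIN(b)→f](S)) ⋈[f=b] ρ[v/y](S)) → 1

|E| = 1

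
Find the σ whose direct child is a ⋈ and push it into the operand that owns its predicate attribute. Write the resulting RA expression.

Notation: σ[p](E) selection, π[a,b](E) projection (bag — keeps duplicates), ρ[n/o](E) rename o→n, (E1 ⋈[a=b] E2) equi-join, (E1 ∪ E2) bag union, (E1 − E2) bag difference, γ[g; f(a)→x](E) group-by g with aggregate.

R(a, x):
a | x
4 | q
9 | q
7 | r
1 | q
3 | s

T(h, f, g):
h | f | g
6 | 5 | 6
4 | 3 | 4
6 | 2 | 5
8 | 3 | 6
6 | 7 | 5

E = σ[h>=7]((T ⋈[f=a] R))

σ filters on h, owned by the left side.
E' = (σ[h>=7](T) ⋈[f=a] R)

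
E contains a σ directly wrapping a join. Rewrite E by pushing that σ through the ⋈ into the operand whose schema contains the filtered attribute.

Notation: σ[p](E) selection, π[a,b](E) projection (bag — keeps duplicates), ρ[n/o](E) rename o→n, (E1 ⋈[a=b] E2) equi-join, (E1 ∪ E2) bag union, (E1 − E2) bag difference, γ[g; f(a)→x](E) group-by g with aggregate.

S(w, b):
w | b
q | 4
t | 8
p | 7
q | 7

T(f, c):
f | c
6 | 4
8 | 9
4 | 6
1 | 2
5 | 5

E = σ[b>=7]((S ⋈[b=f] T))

σ filters on b, owned by the left side.
E' = (σ[b>=7](S) ⋈[b=f] T)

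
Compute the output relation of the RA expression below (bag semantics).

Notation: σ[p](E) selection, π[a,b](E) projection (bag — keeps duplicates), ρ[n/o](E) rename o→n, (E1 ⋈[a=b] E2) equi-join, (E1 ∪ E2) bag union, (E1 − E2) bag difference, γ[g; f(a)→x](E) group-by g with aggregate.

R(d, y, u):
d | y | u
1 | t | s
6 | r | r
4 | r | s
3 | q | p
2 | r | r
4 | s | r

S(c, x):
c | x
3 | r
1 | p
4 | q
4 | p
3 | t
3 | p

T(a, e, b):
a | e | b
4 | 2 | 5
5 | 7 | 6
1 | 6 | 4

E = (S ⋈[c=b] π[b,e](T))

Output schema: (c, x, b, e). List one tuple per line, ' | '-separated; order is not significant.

Row counts bottom-up:
  S → 6
  T → 3
  π[b,e](T) → 3
  (S ⋈[c=b] π[b,e](T)) → 2

== RESULT ==
c | x | b | e
4 | p | 4 | 6
4 | q | 4 | 6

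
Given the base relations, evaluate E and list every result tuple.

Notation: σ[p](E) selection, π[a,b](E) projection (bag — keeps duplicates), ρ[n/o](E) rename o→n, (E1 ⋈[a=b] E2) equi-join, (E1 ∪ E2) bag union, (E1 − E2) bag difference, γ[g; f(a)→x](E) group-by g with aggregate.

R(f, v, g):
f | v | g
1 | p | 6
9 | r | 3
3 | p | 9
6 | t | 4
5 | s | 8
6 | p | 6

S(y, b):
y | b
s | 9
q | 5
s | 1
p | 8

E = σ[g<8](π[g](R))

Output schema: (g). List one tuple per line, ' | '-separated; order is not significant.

Per-node cardinality:
  R → 6
  π[g](R) → 6
  σ[g<8](π[g](R)) → 4

== RESULT ==
g
3
4
6
6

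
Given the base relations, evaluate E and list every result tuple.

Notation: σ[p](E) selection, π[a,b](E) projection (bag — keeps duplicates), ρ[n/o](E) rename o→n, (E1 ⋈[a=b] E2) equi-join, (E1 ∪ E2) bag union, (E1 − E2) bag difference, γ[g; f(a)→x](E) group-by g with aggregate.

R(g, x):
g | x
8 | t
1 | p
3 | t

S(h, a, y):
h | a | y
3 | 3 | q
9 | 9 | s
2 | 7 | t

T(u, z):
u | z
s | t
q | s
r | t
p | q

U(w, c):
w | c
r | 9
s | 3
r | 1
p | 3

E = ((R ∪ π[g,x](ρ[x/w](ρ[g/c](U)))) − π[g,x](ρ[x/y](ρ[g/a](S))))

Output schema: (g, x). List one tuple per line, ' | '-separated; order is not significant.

Subexpression sizes:
  R → 3
  U → 4
  ρ[g/c](U) → 4
  ρ[x/w](ρ[g/c](U)) → 4
  π[g,x](ρ[x/w](ρ[g/c](U))) → 4
  (R ∪ π[g,x](ρ[x/w](ρ[g/c](U)))) → 7
  S → 3
  ρ[g/a](S) → 3
  ρ[x/y](ρ[g/a](S)) → 3
  π[g,x](ρ[x/y](ρ[g/a](S))) → 3
  ((R ∪ π[g,x](ρ[x/w](ρ[g/c](U)))) − π[g,x](ρ[x/y](ρ[g/a](S)))) → 7

== RESULT ==
g | x
1 | p
1 | r
3 | p
3 | s
3 | t
8 | t
9 | r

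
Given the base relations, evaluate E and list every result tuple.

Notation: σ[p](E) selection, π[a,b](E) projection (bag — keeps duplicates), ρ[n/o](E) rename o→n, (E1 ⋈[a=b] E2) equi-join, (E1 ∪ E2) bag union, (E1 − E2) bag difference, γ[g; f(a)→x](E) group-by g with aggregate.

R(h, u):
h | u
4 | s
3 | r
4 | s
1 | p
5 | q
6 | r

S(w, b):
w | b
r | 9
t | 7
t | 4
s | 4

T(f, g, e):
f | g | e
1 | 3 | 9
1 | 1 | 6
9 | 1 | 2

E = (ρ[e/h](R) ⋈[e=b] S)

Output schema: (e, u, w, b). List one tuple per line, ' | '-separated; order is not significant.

Per-node cardinality:
  R → 6
  ρ[e/h](R) → 6
  S → 4
  (ρ[e/h](R) ⋈[e=b] S) → 4

== RESULT ==
e | u | w | b
4 | s | s | 4
4 | s | s | 4
4 | s | t | 4
4 | s | t | 4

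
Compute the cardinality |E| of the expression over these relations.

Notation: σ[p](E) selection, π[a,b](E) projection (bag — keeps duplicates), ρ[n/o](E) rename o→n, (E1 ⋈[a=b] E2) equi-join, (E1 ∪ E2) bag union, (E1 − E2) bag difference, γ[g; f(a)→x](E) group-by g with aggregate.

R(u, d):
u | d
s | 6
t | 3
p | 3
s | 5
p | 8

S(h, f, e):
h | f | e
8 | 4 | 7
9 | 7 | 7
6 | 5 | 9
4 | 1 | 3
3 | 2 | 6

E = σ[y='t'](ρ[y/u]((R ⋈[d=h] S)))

Per-node cardinality:
  R → 5
  S → 5
  (R ⋈[d=h] S) → 4
  ρ[y/u]((R ⋈[d=h] S)) → 4
  σ[y='t'](ρ[y/u]((R ⋈[d=h] S))) → 1

|E| = 1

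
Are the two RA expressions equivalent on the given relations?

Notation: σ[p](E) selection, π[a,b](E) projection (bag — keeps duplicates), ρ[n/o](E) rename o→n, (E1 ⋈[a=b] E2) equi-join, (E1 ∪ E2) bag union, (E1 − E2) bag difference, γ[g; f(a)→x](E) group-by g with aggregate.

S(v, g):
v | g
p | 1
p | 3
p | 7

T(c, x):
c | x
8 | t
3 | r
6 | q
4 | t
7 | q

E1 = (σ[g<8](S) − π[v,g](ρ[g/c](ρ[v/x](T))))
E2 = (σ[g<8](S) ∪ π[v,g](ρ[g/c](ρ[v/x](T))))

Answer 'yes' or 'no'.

E1 row counts bottom-up:
  S → 3
  σ[g<8](S) → 3
  T → 5
  ρ[v/x](T) → 5
  ρ[g/c](ρ[v/x](T)) → 5
  π[v,g](ρ[g/c](ρ[v/x](T))) → 5
  (σ[g<8](S) − π[v,g](ρ[g/c](ρ[v/x](T)))) → 3
E2 row counts bottom-up:
  S → 3
  σ[g<8](S) → 3
  T → 5
  ρ[v/x](T) → 5
  ρ[g/c](ρ[v/x](T)) → 5
  π[v,g](ρ[g/c](ρ[v/x](T))) → 5
  (σ[g<8](S) ∪ π[v,g](ρ[g/c](ρ[v/x](T)))) → 8

E1 result:
v | g
p | 1
p | 3
p | 7
E2 result:
v | g
p | 1
p | 3
p | 7
q | 6
q | 7
r | 3
t | 4
t | 8
Witness: ('t', 8) appears 0× in E1 but 1× in E2.

no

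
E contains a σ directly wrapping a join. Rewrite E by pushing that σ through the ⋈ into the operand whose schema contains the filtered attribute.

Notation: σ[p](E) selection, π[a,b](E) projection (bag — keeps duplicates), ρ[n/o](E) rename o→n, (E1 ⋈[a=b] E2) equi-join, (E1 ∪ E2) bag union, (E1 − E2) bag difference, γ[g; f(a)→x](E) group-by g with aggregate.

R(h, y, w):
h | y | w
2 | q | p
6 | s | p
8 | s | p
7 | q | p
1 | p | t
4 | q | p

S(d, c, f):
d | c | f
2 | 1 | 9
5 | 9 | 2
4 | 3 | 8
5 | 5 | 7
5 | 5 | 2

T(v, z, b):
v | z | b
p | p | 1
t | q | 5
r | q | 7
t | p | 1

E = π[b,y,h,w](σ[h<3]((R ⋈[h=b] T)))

σ filters on h, owned by the left side.
E' = π[b,y,h,w]((σ[h<3](R) ⋈[h=b] T))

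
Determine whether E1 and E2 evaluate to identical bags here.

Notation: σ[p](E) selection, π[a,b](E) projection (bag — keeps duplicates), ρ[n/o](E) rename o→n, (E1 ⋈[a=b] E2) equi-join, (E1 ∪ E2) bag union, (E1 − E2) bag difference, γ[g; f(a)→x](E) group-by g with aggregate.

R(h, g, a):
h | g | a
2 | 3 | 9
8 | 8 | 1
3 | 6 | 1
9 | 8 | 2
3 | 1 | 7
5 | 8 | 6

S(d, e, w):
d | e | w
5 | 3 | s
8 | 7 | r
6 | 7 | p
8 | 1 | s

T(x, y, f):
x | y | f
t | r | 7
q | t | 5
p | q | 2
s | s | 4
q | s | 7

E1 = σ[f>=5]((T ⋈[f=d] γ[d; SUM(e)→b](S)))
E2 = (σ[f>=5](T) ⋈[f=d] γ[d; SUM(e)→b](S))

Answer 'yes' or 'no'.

E1 subexpression sizes:
  T → 5
  S → 4
  γ[d; SUM(e)→b](S) → 3
  (T ⋈[f=d] γ[d; SUM(e)→b](S)) → 1
  σ[f>=5]((T ⋈[f=d] γ[d; SUM(e)→b](S))) → 1
E2 subexpression sizes:
  T → 5
  σ[f>=5](T) → 3
  S → 4
  γ[d; SUM(e)→b](S) → 3
  (σ[f>=5](T) ⋈[f=d] γ[d; SUM(e)→b](S)) → 1

E1 and E2 produce the same multiset:
x | y | f | d | b
q | t | 5 | 5 | 3

yes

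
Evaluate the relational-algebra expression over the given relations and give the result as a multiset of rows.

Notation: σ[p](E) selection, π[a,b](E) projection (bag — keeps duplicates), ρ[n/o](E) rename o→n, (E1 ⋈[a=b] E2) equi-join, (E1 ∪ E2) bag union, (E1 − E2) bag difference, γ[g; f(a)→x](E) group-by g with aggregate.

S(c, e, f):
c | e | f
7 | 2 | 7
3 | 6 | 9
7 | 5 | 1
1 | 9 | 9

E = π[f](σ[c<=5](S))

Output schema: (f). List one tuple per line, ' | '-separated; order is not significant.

Per-node cardinality:
  S → 4
  σ[c<=5](S) → 2
  π[f](σ[c<=5](S)) → 2

== RESULT ==
f
9
9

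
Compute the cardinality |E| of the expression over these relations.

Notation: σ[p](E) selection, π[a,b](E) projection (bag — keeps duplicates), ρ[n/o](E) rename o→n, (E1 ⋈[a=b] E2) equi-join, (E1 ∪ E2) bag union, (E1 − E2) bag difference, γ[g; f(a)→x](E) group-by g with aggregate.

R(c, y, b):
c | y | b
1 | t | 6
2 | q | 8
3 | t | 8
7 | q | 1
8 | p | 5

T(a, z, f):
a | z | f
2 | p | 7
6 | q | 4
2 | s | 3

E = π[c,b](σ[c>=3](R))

Subexpression sizes:
  R → 5
  σ[c>=3](R) → 3
  π[c,b](σ[c>=3](R)) → 3

|E| = 3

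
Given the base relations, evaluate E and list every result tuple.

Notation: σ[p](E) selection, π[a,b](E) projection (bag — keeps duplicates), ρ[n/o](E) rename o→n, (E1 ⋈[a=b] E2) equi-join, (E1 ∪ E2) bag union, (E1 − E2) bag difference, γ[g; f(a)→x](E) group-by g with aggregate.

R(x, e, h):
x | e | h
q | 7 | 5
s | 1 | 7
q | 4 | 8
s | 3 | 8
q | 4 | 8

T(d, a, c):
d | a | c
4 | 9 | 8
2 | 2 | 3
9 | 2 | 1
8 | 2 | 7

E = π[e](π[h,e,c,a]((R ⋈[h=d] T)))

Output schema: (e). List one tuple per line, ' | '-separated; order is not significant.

Row counts bottom-up:
  R → 5
  T → 4
  (R ⋈[h=d] T) → 3
  π[h,e,c,a]((R ⋈[h=d] T)) → 3
  π[e](π[h,e,c,a]((R ⋈[h=d] T))) → 3

== RESULT ==
e
3
4
4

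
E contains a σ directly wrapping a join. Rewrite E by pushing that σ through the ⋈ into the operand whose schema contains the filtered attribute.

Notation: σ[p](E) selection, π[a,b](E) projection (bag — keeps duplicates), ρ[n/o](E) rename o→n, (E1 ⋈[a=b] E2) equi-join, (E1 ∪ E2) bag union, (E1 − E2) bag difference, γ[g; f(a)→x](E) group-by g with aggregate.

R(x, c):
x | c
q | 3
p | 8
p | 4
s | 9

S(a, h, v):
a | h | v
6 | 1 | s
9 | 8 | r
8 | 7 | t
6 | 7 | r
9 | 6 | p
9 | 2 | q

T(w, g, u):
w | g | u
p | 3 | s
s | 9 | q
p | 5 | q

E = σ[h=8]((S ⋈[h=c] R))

σ filters on h, owned by the left side.
E' = (σ[h=8](S) ⋈[h=c] R)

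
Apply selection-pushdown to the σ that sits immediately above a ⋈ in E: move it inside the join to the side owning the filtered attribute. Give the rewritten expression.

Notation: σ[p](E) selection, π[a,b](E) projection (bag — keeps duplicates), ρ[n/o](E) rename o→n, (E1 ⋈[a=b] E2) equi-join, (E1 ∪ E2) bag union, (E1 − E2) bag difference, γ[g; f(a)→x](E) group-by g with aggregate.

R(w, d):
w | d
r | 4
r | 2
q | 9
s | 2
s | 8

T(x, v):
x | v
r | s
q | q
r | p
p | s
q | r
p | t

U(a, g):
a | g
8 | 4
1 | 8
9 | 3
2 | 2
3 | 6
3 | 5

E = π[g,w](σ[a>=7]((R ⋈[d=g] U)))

σ filters on a, owned by the right side.
E' = π[g,w]((R ⋈[d=g] σ[a>=7](U)))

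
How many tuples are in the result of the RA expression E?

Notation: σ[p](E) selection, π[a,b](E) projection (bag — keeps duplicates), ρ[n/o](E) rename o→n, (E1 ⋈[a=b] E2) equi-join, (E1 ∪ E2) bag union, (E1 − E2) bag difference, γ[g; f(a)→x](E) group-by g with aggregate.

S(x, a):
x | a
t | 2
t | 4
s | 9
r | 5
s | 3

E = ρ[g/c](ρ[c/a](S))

Row counts bottom-up:
  S → 5
  ρ[c/a](S) → 5
  ρ[g/c](ρ[c/a](S)) → 5

|E| = 5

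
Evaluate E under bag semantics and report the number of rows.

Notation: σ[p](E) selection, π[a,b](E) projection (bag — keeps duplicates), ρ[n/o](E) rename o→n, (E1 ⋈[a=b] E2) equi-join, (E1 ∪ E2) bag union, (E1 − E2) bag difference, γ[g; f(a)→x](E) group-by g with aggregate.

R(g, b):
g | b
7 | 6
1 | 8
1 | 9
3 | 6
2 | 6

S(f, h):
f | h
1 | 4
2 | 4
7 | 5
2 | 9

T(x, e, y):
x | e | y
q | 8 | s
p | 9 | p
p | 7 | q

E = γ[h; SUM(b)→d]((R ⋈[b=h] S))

Row counts bottom-up:
  R → 5
  S → 4
  (R ⋈[b=h] S) → 1
  γ[h; SUM(b)→d]((R ⋈[b=h] S)) → 1

|E| = 1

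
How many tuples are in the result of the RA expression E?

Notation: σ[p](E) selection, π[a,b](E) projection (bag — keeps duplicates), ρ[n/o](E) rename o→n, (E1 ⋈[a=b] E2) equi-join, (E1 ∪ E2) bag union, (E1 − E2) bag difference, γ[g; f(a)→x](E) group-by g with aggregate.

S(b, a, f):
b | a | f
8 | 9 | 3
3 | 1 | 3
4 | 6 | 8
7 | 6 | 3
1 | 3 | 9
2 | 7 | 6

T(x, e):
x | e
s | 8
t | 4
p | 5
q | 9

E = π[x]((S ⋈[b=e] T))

Row counts bottom-up:
  S → 6
  T → 4
  (S ⋈[b=e] T) → 2
  π[x]((S ⋈[b=e] T)) → 2

|E| = 2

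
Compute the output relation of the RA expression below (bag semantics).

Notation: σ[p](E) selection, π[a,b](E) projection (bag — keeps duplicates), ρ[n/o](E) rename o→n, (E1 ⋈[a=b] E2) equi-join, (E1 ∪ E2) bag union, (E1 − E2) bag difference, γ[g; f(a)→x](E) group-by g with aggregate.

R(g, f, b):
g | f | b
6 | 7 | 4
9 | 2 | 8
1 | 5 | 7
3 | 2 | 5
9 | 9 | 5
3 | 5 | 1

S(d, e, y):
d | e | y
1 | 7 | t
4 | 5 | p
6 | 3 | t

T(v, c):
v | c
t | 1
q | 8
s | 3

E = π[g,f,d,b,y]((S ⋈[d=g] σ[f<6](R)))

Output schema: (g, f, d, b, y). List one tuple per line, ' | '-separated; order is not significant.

Row counts bottom-up:
  S → 3
  R → 6
  σ[f<6](R) → 4
  (S ⋈[d=g] σ[f<6](R)) → 1
  π[g,f,d,b,y]((S ⋈[d=g] σ[f<6](R))) → 1

== RESULT ==
g | f | d | b | y
1 | 5 | 1 | 7 | t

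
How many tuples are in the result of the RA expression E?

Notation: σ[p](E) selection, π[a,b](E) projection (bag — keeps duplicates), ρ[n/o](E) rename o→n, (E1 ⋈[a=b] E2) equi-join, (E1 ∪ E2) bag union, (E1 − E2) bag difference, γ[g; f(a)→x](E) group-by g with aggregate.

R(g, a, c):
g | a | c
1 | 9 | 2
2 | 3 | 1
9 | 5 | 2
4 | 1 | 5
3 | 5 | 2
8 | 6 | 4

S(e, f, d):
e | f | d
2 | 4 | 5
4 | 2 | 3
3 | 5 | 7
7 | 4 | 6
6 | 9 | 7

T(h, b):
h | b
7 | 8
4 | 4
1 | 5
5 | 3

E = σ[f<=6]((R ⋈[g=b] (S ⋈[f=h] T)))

Stepwise |·|:
  R → 6
  S → 5
  T → 4
  (S ⋈[f=h] T) → 3
  (R ⋈[g=b] (S ⋈[f=h] T)) → 3
  σ[f<=6]((R ⋈[g=b] (S ⋈[f=h] T))) → 3

|E| = 3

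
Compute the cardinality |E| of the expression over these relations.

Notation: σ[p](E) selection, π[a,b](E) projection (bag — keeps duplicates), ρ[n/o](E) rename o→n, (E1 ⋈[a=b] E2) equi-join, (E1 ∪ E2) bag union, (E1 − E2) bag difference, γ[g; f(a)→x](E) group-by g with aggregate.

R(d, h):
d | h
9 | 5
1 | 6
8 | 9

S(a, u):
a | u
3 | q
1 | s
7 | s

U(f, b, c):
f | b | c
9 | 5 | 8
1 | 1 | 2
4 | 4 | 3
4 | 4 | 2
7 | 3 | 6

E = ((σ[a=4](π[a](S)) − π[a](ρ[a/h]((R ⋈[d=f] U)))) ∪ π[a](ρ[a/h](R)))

Subexpression sizes:
  S → 3
  π[a](S) → 3
  σ[a=4](π[a](S)) → 0
  R → 3
  U → 5
  (R ⋈[d=f] U) → 2
  ρ[a/h]((R ⋈[d=f] U)) → 2
  π[a](ρ[a/h]((R ⋈[d=f] U))) → 2
  (σ[a=4](π[a](S)) − π[a](ρ[a/h]((R ⋈[d=f] U)))) → 0
  R → 3
  ρ[a/h](R) → 3
  π[a](ρ[a/h](R)) → 3
  ((σ[a=4](π[a](S)) − π[a](ρ[a/h]((R ⋈[d=f] U)))) ∪ π[a](ρ[a/h](R))) → 3

|E| = 3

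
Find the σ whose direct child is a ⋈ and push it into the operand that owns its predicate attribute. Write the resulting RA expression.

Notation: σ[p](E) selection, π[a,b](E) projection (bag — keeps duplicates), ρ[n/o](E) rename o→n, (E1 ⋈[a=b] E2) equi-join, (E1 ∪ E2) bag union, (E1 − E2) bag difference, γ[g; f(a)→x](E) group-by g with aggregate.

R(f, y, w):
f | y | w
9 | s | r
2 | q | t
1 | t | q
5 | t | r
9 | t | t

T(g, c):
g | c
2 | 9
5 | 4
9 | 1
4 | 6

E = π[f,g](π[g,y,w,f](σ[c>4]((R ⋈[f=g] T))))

σ filters on c, owned by the right side.
E' = π[f,g](π[g,y,w,f]((R ⋈[f=g] σ[c>4](T))))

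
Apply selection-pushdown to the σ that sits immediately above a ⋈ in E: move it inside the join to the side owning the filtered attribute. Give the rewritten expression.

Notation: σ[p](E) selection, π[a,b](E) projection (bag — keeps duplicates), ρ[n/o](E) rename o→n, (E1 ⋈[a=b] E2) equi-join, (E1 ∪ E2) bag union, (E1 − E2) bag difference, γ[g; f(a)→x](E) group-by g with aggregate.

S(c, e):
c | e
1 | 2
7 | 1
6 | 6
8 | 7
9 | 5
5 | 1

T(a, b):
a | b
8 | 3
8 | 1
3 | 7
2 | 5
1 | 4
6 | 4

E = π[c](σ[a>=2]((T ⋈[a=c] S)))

σ filters on a, owned by the left side.
E' = π[c]((σ[a>=2](T) ⋈[a=c] S))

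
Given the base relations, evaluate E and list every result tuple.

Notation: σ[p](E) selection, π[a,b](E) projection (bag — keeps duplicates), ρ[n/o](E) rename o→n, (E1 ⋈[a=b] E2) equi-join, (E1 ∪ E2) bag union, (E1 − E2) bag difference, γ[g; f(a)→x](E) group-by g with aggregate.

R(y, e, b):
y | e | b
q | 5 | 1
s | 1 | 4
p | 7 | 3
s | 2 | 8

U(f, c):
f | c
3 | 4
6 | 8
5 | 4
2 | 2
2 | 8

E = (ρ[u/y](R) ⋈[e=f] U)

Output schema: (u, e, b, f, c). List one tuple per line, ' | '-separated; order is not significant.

Stepwise |·|:
  R → 4
  ρ[u/y](R) → 4
  U → 5
  (ρ[u/y](R) ⋈[e=f] U) → 3

== RESULT ==
u | e | b | f | c
q | 5 | 1 | 5 | 4
s | 2 | 8 | 2 | 2
s | 2 | 8 | 2 | 8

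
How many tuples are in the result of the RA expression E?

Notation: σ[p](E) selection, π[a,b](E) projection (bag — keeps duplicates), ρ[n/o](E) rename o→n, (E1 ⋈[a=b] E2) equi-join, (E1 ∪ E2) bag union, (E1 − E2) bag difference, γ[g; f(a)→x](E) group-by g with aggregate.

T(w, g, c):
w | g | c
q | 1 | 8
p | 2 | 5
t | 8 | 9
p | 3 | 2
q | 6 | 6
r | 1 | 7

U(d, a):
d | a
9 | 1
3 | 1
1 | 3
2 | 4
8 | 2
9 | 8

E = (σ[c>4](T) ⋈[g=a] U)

Stepwise |·|:
  T → 6
  σ[c>4](T) → 5
  U → 6
  (σ[c>4](T) ⋈[g=a] U) → 6

|E| = 6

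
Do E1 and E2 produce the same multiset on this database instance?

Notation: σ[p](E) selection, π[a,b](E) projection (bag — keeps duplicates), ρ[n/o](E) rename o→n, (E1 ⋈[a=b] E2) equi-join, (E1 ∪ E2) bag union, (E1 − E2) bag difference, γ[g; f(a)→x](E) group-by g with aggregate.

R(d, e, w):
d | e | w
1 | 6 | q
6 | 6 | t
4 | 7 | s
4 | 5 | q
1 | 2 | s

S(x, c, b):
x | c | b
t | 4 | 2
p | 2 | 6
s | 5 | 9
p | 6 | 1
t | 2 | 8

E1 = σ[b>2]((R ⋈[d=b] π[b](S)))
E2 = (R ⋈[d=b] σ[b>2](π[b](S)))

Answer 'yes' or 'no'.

E1 subexpression sizes:
  R → 5
  S → 5
  π[b](S) → 5
  (R ⋈[d=b] π[b](S)) → 3
  σ[b>2]((R ⋈[d=b] π[b](S))) → 1
E2 subexpression sizes:
  R → 5
  S → 5
  π[b](S) → 5
  σ[b>2](π[b](S)) → 3
  (R ⋈[d=b] σ[b>2](π[b](S))) → 1

E1 and E2 produce the same multiset:
d | e | w | b
6 | 6 | t | 6

yes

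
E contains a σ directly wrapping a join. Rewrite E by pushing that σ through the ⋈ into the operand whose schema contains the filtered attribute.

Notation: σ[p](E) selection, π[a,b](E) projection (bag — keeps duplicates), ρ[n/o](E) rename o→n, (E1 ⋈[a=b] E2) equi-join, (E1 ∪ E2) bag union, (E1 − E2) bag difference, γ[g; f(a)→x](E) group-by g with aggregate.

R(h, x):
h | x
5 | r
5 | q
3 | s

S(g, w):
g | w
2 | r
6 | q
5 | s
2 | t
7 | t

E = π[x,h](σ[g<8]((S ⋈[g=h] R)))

σ filters on g, owned by the left side.
E' = π[x,h]((σ[g<8](S) ⋈[g=h] R))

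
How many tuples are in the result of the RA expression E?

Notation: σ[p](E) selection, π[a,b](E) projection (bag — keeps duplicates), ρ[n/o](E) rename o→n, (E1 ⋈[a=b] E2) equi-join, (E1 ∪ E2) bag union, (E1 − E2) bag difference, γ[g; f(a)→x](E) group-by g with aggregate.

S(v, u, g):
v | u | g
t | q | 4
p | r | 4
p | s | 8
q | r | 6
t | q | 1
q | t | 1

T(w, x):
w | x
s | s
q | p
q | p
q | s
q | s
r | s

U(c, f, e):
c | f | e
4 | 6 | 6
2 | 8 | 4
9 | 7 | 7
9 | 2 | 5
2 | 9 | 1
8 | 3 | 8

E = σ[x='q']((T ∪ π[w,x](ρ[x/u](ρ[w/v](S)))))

Subexpression sizes:
  T → 6
  S → 6
  ρ[w/v](S) → 6
  ρ[x/u](ρ[w/v](S)) → 6
  π[w,x](ρ[x/u](ρ[w/v](S))) → 6
  (T ∪ π[w,x](ρ[x/u](ρ[w/v](S)))) → 12
  σ[x='q']((T ∪ π[w,x](ρ[x/u](ρ[w/v](S))))) → 2

|E| = 2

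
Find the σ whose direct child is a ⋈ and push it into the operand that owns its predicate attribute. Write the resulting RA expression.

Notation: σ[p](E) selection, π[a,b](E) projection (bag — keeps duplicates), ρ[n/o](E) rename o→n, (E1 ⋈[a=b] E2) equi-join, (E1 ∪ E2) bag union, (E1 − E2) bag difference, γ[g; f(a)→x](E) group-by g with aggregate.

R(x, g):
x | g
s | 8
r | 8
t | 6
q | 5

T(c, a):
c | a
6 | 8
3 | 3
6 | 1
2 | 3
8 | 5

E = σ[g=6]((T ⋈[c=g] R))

σ filters on g, owned by the right side.
E' = (T ⋈[c=g] σ[g=6](R))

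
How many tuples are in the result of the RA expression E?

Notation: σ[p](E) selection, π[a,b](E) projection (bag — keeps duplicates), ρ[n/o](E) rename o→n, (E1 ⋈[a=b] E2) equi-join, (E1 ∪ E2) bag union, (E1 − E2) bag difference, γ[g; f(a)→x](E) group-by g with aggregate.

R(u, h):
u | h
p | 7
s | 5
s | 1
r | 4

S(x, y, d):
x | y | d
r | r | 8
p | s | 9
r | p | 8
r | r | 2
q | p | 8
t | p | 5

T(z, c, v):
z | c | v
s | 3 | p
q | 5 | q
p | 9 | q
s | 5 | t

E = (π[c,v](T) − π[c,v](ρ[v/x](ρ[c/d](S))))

Per-node cardinality:
  T → 4
  π[c,v](T) → 4
  S → 6
  ρ[c/d](S) → 6
  ρ[v/x](ρ[c/d](S)) → 6
  π[c,v](ρ[v/x](ρ[c/d](S))) → 6
  (π[c,v](T) − π[c,v](ρ[v/x](ρ[c/d](S)))) → 3

|E| = 3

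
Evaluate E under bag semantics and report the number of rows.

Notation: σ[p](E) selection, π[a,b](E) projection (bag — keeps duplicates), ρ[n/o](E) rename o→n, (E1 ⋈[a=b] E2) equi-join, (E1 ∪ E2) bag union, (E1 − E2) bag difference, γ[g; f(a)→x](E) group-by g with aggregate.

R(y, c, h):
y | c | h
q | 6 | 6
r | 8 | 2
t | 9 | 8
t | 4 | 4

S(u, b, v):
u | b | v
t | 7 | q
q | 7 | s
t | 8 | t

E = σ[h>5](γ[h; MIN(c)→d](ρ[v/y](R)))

Row counts bottom-up:
  R → 4
  ρ[v/y](R) → 4
  γ[h; MIN(c)→d](ρ[v/y](R)) → 4
  σ[h>5](γ[h; MIN(c)→d](ρ[v/y](R))) → 2

|E| = 2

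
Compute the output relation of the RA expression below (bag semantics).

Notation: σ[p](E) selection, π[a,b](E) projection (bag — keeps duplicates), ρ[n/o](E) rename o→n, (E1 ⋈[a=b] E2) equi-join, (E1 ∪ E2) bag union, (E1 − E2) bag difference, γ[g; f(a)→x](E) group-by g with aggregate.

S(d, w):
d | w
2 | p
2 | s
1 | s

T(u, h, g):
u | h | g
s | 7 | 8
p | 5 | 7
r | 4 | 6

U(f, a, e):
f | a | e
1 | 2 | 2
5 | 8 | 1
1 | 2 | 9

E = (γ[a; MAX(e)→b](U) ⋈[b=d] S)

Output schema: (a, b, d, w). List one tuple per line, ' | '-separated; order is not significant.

Per-node cardinality:
  U → 3
  γ[a; MAX(e)→b](U) → 2
  S → 3
  (γ[a; MAX(e)→b](U) ⋈[b=d] S) → 1

== RESULT ==
a | b | d | w
8 | 1 | 1 | s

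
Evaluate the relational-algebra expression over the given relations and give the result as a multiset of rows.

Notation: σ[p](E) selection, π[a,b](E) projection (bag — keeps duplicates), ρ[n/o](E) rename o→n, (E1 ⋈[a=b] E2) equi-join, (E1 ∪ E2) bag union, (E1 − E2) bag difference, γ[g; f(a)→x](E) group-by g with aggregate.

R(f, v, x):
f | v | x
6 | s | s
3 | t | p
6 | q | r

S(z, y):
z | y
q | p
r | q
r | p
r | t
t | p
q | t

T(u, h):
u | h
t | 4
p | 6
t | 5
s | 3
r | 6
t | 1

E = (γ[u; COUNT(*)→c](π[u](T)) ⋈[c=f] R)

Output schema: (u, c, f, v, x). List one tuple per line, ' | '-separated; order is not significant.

Row counts bottom-up:
  T → 6
  π[u](T) → 6
  γ[u; COUNT(*)→c](π[u](T)) → 4
  R → 3
  (γ[u; COUNT(*)→c](π[u](T)) ⋈[c=f] R) → 1

== RESULT ==
u | c | f | v | x
t | 3 | 3 | t | p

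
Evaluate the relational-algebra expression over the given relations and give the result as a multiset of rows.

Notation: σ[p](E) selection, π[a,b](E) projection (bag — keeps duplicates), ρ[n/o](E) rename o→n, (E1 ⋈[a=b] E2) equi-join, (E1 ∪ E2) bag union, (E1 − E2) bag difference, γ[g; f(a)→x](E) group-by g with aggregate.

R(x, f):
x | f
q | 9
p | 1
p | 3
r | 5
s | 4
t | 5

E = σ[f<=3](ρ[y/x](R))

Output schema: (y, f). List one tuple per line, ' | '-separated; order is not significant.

Row counts bottom-up:
  R → 6
  ρ[y/x](R) → 6
  σ[f<=3](ρ[y/x](R)) → 2

== RESULT ==
y | f
p | 1
p | 3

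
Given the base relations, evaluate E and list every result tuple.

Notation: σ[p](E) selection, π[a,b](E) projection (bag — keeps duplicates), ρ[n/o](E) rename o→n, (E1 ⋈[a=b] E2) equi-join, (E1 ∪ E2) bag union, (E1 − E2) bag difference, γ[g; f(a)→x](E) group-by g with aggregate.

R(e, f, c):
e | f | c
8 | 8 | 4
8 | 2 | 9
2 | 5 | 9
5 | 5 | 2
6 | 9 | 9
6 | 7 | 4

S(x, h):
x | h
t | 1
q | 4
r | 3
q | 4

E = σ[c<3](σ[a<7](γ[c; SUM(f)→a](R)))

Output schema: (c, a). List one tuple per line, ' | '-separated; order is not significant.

Per-node cardinality:
  R → 6
  γ[c; SUM(f)→a](R) → 3
  σ[a<7](γ[c; SUM(f)→a](R)) → 1
  σ[c<3](σ[a<7](γ[c; SUM(f)→a](R))) → 1

== RESULT ==
c | a
2 | 5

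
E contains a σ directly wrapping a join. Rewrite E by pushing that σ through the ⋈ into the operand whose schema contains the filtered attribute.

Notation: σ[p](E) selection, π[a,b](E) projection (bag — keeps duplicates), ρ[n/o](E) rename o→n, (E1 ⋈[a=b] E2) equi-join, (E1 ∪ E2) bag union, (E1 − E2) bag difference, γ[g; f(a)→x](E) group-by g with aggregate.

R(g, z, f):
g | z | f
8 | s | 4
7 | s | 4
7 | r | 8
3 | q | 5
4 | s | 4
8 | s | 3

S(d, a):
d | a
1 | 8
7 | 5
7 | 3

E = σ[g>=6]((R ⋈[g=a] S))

σ filters on g, owned by the left side.
E' = (σ[g>=6](R) ⋈[g=a] S)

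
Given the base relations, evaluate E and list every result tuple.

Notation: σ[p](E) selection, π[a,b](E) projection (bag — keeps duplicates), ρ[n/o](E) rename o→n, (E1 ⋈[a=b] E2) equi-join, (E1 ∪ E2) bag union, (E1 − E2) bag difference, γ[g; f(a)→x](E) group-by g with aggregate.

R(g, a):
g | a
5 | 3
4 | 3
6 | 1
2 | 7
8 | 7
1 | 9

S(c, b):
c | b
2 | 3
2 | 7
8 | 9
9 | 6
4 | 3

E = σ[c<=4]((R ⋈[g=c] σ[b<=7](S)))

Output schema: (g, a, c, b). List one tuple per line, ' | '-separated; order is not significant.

Per-node cardinality:
  R → 6
  S → 5
  σ[b<=7](S) → 4
  (R ⋈[g=c] σ[b<=7](S)) → 3
  σ[c<=4]((R ⋈[g=c] σ[b<=7](S))) → 3

== RESULT ==
g | a | c | b
2 | 7 | 2 | 3
2 | 7 | 2 | 7
4 | 3 | 4 | 3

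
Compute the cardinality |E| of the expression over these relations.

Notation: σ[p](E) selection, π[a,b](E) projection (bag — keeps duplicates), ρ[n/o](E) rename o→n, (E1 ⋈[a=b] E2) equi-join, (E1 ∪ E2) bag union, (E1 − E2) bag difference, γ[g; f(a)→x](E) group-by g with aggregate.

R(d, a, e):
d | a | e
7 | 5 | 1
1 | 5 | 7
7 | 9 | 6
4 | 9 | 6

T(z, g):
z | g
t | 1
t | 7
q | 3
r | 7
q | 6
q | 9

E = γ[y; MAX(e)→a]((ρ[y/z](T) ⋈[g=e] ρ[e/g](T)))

Stepwise |·|:
  T → 6
  ρ[y/z](T) → 6
  T → 6
  ρ[e/g](T) → 6
  (ρ[y/z](T) ⋈[g=e] ρ[e/g](T)) → 8
  γ[y; MAX(e)→a]((ρ[y/z](T) ⋈[g=e] ρ[e/g](T))) → 3

|E| = 3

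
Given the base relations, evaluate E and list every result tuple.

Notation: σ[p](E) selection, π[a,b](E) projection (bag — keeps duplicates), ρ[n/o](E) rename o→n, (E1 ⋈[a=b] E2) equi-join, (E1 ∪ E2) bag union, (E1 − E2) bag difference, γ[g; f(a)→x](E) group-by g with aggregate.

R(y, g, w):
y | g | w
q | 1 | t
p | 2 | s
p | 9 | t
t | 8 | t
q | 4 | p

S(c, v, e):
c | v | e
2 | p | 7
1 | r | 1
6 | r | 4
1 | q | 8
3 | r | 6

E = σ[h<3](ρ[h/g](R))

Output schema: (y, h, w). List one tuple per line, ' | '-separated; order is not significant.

Stepwise |·|:
  R → 5
  ρ[h/g](R) → 5
  σ[h<3](ρ[h/g](R)) → 2

== RESULT ==
y | h | w
p | 2 | s
q | 1 | t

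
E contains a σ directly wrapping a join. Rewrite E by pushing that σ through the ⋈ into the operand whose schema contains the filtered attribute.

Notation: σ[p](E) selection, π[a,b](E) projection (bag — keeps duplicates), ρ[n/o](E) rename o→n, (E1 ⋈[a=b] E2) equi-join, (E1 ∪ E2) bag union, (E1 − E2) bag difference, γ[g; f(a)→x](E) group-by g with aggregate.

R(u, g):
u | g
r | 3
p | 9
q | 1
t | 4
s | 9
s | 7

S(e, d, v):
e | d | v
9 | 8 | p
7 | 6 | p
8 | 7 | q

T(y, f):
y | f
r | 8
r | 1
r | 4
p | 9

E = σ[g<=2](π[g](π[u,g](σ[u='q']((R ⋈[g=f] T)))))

σ filters on u, owned by the left side.
E' = σ[g<=2](π[g](π[u,g]((σ[u='q'](R) ⋈[g=f] T))))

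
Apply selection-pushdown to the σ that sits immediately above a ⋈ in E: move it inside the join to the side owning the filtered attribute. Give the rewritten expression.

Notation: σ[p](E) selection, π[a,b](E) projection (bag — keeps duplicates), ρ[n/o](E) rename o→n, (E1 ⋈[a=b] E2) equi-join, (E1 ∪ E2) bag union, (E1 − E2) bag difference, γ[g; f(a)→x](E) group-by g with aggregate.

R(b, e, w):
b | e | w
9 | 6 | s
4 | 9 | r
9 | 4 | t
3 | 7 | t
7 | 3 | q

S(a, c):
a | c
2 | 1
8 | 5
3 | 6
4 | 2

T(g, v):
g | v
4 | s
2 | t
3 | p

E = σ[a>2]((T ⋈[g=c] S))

σ filters on a, owned by the right side.
E' = (T ⋈[g=c] σ[a>2](S))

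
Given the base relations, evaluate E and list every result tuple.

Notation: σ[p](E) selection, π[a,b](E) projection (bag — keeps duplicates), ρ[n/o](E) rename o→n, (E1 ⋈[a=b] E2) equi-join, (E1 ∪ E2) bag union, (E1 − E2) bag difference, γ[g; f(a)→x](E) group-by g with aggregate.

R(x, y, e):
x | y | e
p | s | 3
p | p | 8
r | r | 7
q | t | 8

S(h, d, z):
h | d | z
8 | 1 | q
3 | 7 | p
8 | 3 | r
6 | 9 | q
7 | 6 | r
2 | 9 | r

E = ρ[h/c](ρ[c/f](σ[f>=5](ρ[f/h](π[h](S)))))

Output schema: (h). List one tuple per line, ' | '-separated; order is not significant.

Stepwise |·|:
  S → 6
  π[h](S) → 6
  ρ[f/h](π[h](S)) → 6
  σ[f>=5](ρ[f/h](π[h](S))) → 4
  ρ[c/f](σ[f>=5](ρ[f/h](π[h](S)))) → 4
  ρ[h/c](ρ[c/f](σ[f>=5](ρ[f/h](π[h](S))))) → 4

== RESULT ==
h
6
7
8
8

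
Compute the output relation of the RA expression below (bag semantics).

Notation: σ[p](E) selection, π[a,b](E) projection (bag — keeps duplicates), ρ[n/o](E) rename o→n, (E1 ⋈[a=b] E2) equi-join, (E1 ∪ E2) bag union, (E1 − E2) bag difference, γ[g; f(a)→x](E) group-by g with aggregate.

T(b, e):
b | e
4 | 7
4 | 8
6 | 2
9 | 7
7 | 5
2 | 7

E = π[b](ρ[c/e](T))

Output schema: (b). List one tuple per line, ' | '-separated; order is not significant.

Subexpression sizes:
  T → 6
  ρ[c/e](T) → 6
  π[b](ρ[c/e](T)) → 6

== RESULT ==
b
2
4
4
6
7
9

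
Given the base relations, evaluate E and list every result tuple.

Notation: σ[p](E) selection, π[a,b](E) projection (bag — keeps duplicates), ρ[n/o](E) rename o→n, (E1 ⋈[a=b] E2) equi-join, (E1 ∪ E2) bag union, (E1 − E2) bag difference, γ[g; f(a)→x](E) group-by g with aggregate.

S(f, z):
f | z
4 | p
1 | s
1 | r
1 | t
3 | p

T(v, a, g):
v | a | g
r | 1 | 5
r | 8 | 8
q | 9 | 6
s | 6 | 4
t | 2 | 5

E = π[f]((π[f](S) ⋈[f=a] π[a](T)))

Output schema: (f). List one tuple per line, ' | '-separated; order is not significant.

Row counts bottom-up:
  S → 5
  π[f](S) → 5
  T → 5
  π[a](T) → 5
  (π[f](S) ⋈[f=a] π[a](T)) → 3
  π[f]((π[f](S) ⋈[f=a] π[a](T))) → 3

== RESULT ==
f
1
1
1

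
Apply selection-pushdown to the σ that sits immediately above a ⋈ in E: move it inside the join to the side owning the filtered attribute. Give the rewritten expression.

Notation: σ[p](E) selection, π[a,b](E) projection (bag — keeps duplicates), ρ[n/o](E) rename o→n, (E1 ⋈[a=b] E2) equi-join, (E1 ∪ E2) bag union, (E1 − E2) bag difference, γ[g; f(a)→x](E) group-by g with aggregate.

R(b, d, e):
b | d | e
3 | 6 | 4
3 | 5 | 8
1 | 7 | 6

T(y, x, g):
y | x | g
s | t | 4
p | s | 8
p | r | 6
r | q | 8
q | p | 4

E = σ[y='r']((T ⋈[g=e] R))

σ filters on y, owned by the left side.
E' = (σ[y='r'](T) ⋈[g=e] R)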